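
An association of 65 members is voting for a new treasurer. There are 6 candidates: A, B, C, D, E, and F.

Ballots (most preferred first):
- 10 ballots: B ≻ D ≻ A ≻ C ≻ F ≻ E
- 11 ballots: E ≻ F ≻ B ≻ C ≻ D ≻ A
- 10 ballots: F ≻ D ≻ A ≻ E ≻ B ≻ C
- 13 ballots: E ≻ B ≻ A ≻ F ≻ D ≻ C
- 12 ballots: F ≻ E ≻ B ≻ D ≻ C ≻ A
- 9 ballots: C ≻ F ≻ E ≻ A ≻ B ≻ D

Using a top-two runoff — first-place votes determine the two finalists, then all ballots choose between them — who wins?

F

Round 1 first-place votes: A 0, B 10, C 9, D 0, E 24, F 22. E and F advance.
Runoff: E is ranked above F on 24 ballots, F above E on 41.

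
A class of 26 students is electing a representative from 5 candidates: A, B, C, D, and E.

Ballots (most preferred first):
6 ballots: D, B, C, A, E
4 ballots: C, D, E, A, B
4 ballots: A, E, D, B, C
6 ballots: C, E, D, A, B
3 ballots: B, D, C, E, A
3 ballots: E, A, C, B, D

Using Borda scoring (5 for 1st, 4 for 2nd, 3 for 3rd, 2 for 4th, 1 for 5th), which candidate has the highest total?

D

A: 6×2 + 4×2 + 4×5 + 6×2 + 3×1 + 3×4 = 67
B: 6×4 + 4×1 + 4×2 + 6×1 + 3×5 + 3×2 = 63
C: 6×3 + 4×5 + 4×1 + 6×5 + 3×3 + 3×3 = 90
D: 6×5 + 4×4 + 4×3 + 6×3 + 3×4 + 3×1 = 91
E: 6×1 + 4×3 + 4×4 + 6×4 + 3×2 + 3×5 = 79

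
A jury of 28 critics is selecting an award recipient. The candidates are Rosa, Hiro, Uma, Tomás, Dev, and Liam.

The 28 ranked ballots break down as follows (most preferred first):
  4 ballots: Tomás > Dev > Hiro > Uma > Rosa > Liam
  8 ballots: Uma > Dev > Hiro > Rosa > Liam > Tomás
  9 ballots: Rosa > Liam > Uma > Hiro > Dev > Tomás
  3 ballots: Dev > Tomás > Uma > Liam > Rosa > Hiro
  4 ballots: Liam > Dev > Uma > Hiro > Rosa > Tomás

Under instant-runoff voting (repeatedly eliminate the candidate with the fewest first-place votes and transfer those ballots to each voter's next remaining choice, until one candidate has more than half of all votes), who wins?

Uma

Round 1: Rosa 9, Hiro 0, Uma 8, Tomás 4, Dev 3, Liam 4. Hiro eliminated.
Round 2: Rosa 9, Uma 8, Tomás 4, Dev 3, Liam 4. Dev eliminated.
Round 3: Rosa 9, Uma 8, Tomás 7, Liam 4. Liam eliminated.
Round 4: Rosa 9, Uma 12, Tomás 7. Tomás eliminated.
Round 5: Rosa 9, Uma 19. Uma has a majority (≥15).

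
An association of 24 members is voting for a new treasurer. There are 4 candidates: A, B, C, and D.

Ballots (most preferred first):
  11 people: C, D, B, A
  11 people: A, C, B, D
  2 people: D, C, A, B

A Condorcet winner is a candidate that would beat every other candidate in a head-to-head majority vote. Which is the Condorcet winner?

C

C vs A: 13–11
C vs B: 24–0
C vs D: 22–2
C beats every other candidate.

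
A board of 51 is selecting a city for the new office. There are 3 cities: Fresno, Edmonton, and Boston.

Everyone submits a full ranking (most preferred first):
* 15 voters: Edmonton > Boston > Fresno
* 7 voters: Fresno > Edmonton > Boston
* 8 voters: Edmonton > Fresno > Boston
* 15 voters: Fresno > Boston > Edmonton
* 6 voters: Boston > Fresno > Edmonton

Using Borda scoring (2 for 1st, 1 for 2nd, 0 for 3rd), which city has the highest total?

Fresno: 15×0 + 7×2 + 8×1 + 15×2 + 6×1 = 58
Edmonton: 15×2 + 7×1 + 8×2 + 15×0 + 6×0 = 53
Boston: 15×1 + 7×0 + 8×0 + 15×1 + 6×2 = 42

Fresno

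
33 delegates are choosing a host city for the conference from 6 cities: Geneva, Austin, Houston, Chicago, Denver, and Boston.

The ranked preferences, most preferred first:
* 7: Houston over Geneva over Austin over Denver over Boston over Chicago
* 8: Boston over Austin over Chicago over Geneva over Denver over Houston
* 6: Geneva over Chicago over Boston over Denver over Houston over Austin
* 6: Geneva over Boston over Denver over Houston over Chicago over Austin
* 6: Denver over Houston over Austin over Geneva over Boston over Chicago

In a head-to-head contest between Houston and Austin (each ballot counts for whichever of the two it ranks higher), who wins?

Houston

Houston is ranked above Austin on 25 ballots; Austin above Houston on 8.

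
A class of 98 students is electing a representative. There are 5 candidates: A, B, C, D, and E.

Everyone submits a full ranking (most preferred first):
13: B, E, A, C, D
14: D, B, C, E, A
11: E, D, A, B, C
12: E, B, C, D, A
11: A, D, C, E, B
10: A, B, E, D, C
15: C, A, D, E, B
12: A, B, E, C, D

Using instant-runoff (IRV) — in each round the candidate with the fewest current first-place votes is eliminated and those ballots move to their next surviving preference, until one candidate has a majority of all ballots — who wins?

E

Round 1: A 33, B 13, C 15, D 14, E 23. B eliminated.
Round 2: A 33, C 15, D 14, E 36. D eliminated.
Round 3: A 33, C 29, E 36. C eliminated.
Round 4: A 48, E 50. E has a majority (≥50).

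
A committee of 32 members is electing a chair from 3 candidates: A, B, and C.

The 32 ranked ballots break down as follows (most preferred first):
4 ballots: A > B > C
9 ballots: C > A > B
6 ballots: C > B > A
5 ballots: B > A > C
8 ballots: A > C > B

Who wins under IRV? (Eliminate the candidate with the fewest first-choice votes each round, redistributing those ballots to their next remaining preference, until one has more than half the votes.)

Round 1: A 12, B 5, C 15. B eliminated.
Round 2: A 17, C 15. A has a majority (≥17).

A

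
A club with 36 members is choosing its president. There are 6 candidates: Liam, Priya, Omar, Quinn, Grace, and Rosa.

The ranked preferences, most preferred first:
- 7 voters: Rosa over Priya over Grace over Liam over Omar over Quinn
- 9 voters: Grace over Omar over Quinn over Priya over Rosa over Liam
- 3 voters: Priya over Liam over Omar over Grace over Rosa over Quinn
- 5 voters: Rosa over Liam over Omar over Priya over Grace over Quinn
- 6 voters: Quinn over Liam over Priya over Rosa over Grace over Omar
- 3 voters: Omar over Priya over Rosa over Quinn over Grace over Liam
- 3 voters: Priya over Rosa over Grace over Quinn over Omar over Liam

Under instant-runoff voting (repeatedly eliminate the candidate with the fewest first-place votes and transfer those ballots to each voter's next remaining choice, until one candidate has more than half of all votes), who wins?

Round 1: Liam 0, Priya 6, Omar 3, Quinn 6, Grace 9, Rosa 12. Liam eliminated.
Round 2: Priya 6, Omar 3, Quinn 6, Grace 9, Rosa 12. Omar eliminated.
Round 3: Priya 9, Quinn 6, Grace 9, Rosa 12. Quinn eliminated.
Round 4: Priya 15, Grace 9, Rosa 12. Grace eliminated.
Round 5: Priya 24, Rosa 12. Priya has a majority (≥19).

Priya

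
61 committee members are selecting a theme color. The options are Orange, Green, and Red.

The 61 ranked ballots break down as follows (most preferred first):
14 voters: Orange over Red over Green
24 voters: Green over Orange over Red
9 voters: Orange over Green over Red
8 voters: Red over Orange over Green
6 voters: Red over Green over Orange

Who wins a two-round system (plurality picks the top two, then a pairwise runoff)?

Orange

Round 1 first-place votes: Orange 23, Green 24, Red 14. Green and Orange advance.
Runoff: Green is ranked above Orange on 30 ballots, Orange above Green on 31.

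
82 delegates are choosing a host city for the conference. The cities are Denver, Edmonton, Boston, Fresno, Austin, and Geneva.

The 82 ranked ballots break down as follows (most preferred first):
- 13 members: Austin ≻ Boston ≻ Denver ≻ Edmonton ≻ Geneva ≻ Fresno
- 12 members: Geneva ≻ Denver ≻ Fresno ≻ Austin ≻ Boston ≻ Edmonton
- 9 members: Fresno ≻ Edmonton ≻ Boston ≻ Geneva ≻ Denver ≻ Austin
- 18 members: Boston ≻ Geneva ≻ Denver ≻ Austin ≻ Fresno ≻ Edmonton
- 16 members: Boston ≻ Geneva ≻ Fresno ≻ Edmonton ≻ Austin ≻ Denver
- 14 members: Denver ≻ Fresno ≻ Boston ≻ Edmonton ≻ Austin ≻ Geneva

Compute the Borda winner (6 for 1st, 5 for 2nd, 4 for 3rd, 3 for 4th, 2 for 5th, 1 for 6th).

Boston

Denver: 13×4 + 12×5 + 9×2 + 18×4 + 16×1 + 14×6 = 302
Edmonton: 13×3 + 12×1 + 9×5 + 18×1 + 16×3 + 14×3 = 204
Boston: 13×5 + 12×2 + 9×4 + 18×6 + 16×6 + 14×4 = 385
Fresno: 13×1 + 12×4 + 9×6 + 18×2 + 16×4 + 14×5 = 285
Austin: 13×6 + 12×3 + 9×1 + 18×3 + 16×2 + 14×2 = 237
Geneva: 13×2 + 12×6 + 9×3 + 18×5 + 16×5 + 14×1 = 309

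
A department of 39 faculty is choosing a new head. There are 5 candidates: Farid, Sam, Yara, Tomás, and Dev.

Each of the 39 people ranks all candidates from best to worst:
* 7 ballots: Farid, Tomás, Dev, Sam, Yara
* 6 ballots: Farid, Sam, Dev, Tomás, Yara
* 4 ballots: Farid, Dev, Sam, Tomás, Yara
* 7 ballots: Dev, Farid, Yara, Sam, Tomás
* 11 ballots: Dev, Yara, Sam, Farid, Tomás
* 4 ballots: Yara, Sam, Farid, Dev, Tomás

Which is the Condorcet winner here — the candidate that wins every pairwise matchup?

Farid

Farid vs Sam: 24–15
Farid vs Yara: 24–15
Farid vs Tomás: 39–0
Farid vs Dev: 21–18
Farid beats every other candidate.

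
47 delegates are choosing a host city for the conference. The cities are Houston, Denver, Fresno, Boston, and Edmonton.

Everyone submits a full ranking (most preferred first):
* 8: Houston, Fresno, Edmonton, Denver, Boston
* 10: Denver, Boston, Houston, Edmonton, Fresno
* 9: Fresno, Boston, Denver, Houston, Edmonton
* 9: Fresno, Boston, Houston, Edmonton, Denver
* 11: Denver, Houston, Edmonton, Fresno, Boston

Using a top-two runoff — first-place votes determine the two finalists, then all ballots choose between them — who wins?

Round 1 first-place votes: Houston 8, Denver 21, Fresno 18, Boston 0, Edmonton 0. Denver and Fresno advance.
Runoff: Denver is ranked above Fresno on 21 ballots, Fresno above Denver on 26.

Fresno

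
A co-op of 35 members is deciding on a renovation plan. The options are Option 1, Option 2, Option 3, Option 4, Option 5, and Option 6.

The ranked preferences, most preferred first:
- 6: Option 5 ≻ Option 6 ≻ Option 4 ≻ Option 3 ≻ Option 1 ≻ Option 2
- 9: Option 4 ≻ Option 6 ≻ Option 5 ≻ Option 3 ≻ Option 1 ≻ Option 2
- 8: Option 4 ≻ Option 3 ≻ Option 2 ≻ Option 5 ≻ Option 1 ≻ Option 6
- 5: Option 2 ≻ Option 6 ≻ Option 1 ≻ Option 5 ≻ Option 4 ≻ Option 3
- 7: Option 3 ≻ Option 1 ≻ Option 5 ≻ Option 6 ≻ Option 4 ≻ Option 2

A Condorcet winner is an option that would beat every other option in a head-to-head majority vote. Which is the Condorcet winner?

Option 5 vs Option 1: 23–12
Option 5 vs Option 2: 22–13
Option 5 vs Option 3: 20–15
Option 5 vs Option 4: 18–17
Option 5 vs Option 6: 21–14
Option 5 beats every other option.

Option 5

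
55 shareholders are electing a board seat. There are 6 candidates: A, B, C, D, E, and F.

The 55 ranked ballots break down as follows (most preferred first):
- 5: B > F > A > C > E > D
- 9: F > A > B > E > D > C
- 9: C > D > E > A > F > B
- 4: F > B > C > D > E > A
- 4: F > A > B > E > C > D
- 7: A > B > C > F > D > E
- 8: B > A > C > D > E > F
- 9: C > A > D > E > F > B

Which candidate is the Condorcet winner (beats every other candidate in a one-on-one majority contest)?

A vs B: 38–17
A vs C: 33–22
A vs D: 42–13
A vs E: 42–13
A vs F: 33–22
A beats every other candidate.

A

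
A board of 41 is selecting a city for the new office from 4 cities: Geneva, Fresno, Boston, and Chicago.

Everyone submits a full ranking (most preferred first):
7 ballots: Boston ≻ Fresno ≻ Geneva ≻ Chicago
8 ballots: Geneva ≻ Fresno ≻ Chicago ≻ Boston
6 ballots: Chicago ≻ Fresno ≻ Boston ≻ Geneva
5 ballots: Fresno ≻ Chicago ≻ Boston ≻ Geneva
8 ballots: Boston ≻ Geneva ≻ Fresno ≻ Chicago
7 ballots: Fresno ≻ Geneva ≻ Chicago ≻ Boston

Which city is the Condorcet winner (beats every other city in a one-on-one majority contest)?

Fresno vs Geneva: 25–16
Fresno vs Boston: 26–15
Fresno vs Chicago: 35–6
Fresno beats every other city.

Fresno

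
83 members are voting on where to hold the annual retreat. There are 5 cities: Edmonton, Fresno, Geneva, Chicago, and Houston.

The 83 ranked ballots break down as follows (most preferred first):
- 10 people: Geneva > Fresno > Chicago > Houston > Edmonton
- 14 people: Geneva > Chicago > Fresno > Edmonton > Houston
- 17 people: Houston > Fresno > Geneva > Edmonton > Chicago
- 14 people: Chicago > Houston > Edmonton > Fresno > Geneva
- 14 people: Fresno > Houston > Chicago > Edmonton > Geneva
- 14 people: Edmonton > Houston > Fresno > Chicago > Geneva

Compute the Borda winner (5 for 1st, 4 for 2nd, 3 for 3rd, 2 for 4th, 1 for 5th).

Edmonton: 10×1 + 14×2 + 17×2 + 14×3 + 14×2 + 14×5 = 212
Fresno: 10×4 + 14×3 + 17×4 + 14×2 + 14×5 + 14×3 = 290
Geneva: 10×5 + 14×5 + 17×3 + 14×1 + 14×1 + 14×1 = 213
Chicago: 10×3 + 14×4 + 17×1 + 14×5 + 14×3 + 14×2 = 243
Houston: 10×2 + 14×1 + 17×5 + 14×4 + 14×4 + 14×4 = 287

Fresno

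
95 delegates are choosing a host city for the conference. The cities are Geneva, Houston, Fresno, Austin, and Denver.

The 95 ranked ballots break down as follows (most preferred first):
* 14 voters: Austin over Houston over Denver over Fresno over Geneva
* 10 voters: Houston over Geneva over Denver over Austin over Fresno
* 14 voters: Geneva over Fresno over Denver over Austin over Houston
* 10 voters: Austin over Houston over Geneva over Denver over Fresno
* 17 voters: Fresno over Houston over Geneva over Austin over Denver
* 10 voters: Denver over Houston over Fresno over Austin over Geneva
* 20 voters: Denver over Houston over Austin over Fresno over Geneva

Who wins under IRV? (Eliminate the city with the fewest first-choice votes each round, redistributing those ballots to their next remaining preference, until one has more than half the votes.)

Round 1: Geneva 14, Houston 10, Fresno 17, Austin 24, Denver 30. Houston eliminated.
Round 2: Geneva 24, Fresno 17, Austin 24, Denver 30. Fresno eliminated.
Round 3: Geneva 41, Austin 24, Denver 30. Austin eliminated.
Round 4: Geneva 51, Denver 44. Geneva has a majority (≥48).

Geneva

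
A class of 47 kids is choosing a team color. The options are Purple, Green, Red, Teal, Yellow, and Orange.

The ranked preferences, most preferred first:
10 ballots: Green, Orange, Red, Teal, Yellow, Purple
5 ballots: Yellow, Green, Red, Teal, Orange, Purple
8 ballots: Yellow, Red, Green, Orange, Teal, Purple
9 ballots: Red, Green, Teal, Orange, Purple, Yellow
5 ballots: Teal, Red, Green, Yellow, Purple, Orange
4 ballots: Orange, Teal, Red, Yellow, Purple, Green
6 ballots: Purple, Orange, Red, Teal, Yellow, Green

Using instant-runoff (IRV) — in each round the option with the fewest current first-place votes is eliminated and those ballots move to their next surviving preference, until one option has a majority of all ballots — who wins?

Round 1: Purple 6, Green 10, Red 9, Teal 5, Yellow 13, Orange 4. Orange eliminated.
Round 2: Purple 6, Green 10, Red 9, Teal 9, Yellow 13. Purple eliminated.
Round 3: Green 10, Red 15, Teal 9, Yellow 13. Teal eliminated.
Round 4: Green 10, Red 24, Yellow 13. Red has a majority (≥24).

Red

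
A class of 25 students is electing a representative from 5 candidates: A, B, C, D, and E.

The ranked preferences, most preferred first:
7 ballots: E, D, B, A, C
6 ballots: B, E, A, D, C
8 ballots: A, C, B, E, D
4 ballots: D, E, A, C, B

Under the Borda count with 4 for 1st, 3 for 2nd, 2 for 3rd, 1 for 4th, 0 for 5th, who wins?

A: 7×1 + 6×2 + 8×4 + 4×2 = 59
B: 7×2 + 6×4 + 8×2 + 4×0 = 54
C: 7×0 + 6×0 + 8×3 + 4×1 = 28
D: 7×3 + 6×1 + 8×0 + 4×4 = 43
E: 7×4 + 6×3 + 8×1 + 4×3 = 66

E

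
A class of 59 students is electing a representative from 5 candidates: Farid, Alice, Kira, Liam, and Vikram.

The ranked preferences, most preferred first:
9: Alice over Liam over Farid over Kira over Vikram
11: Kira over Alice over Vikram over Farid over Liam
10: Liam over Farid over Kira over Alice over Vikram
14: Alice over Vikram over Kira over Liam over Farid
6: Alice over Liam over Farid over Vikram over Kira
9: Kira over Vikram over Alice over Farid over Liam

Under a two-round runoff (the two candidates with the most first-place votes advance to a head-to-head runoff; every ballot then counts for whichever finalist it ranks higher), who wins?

Kira

Round 1 first-place votes: Farid 0, Alice 29, Kira 20, Liam 10, Vikram 0. Alice and Kira advance.
Runoff: Alice is ranked above Kira on 29 ballots, Kira above Alice on 30.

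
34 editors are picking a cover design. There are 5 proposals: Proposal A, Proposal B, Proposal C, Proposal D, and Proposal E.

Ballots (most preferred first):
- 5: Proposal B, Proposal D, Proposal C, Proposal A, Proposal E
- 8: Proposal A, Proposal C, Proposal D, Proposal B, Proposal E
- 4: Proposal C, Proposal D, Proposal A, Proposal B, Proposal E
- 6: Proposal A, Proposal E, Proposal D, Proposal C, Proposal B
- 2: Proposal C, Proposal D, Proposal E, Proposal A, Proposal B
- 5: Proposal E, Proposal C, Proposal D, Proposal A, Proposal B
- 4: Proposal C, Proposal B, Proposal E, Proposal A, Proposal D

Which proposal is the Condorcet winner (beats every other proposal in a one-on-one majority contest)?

Proposal C

Proposal C vs Proposal A: 20–14
Proposal C vs Proposal B: 29–5
Proposal C vs Proposal D: 23–11
Proposal C vs Proposal E: 23–11
Proposal C beats every other proposal.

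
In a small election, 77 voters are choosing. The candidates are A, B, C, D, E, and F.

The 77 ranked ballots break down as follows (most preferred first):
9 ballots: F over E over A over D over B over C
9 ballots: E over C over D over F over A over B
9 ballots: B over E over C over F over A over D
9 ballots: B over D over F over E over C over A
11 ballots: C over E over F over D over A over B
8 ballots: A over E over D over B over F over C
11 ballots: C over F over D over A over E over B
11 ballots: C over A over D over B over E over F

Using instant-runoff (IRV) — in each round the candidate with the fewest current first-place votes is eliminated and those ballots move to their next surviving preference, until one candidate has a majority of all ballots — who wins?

E

Round 1: A 8, B 18, C 33, D 0, E 9, F 9. D eliminated.
Round 2: A 8, B 18, C 33, E 9, F 9. A eliminated.
Round 3: B 18, C 33, E 17, F 9. F eliminated.
Round 4: B 18, C 33, E 26. B eliminated.
Round 5: C 33, E 44. E has a majority (≥39).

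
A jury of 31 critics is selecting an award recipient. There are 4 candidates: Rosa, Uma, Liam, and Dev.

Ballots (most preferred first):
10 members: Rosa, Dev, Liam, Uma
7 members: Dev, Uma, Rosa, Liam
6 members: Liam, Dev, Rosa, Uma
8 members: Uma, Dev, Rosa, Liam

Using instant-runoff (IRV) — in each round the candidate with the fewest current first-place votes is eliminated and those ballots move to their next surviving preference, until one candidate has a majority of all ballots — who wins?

Dev

Round 1: Rosa 10, Uma 8, Liam 6, Dev 7. Liam eliminated.
Round 2: Rosa 10, Uma 8, Dev 13. Uma eliminated.
Round 3: Rosa 10, Dev 21. Dev has a majority (≥16).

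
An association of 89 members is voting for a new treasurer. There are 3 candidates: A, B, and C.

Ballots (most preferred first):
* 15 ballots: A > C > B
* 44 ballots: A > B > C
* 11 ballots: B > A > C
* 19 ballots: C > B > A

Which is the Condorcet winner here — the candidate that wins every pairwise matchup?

A

A vs B: 59–30
A vs C: 70–19
A beats every other candidate.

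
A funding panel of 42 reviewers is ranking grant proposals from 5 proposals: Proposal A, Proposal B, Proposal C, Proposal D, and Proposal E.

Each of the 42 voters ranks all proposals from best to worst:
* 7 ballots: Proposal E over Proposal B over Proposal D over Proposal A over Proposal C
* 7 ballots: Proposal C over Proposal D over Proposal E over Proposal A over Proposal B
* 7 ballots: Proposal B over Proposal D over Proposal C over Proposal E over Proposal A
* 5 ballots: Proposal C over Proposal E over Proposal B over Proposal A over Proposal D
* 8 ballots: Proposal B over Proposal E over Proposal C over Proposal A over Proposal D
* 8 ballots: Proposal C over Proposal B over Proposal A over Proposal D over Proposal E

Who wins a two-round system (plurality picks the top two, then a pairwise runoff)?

Round 1 first-place votes: Proposal A 0, Proposal B 15, Proposal C 20, Proposal D 0, Proposal E 7. Proposal C and Proposal B advance.
Runoff: Proposal C is ranked above Proposal B on 20 ballots, Proposal B above Proposal C on 22.

Proposal B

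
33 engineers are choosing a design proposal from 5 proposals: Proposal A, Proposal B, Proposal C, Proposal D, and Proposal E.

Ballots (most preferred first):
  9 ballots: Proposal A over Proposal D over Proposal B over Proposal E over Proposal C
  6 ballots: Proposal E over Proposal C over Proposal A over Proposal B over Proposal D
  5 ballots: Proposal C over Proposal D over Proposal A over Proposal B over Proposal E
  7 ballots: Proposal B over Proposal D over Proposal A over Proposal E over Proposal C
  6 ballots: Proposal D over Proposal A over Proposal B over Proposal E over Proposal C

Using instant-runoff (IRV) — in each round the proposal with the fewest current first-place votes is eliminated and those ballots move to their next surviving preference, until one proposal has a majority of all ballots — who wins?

Round 1: Proposal A 9, Proposal B 7, Proposal C 5, Proposal D 6, Proposal E 6. Proposal C eliminated.
Round 2: Proposal A 9, Proposal B 7, Proposal D 11, Proposal E 6. Proposal E eliminated.
Round 3: Proposal A 15, Proposal B 7, Proposal D 11. Proposal B eliminated.
Round 4: Proposal A 15, Proposal D 18. Proposal D has a majority (≥17).

Proposal D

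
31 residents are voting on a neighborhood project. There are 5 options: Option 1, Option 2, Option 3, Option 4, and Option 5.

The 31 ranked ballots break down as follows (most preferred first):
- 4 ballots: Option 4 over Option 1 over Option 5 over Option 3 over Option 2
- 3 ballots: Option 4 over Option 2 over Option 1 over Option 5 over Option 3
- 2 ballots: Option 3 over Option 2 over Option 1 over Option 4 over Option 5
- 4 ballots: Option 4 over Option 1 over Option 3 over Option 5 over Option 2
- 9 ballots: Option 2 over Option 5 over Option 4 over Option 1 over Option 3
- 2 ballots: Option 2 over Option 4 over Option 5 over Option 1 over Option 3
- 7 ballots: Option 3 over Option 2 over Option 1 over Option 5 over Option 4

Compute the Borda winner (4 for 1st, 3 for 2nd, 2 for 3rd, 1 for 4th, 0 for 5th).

Option 1: 4×3 + 3×2 + 2×2 + 4×3 + 9×1 + 2×1 + 7×2 = 59
Option 2: 4×0 + 3×3 + 2×3 + 4×0 + 9×4 + 2×4 + 7×3 = 80
Option 3: 4×1 + 3×0 + 2×4 + 4×2 + 9×0 + 2×0 + 7×4 = 48
Option 4: 4×4 + 3×4 + 2×1 + 4×4 + 9×2 + 2×3 + 7×0 = 70
Option 5: 4×2 + 3×1 + 2×0 + 4×1 + 9×3 + 2×2 + 7×1 = 53

Option 2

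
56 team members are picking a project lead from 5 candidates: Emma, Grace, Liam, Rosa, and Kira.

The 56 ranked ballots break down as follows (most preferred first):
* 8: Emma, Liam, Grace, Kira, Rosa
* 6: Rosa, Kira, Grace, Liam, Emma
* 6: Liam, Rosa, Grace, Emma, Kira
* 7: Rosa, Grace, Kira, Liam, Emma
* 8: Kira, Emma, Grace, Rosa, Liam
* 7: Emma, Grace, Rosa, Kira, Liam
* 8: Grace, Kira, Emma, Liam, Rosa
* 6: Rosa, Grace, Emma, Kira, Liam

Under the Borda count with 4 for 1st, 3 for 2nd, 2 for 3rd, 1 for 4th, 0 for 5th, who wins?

Grace

Emma: 8×4 + 6×0 + 6×1 + 7×0 + 8×3 + 7×4 + 8×2 + 6×2 = 118
Grace: 8×2 + 6×2 + 6×2 + 7×3 + 8×2 + 7×3 + 8×4 + 6×3 = 148
Liam: 8×3 + 6×1 + 6×4 + 7×1 + 8×0 + 7×0 + 8×1 + 6×0 = 69
Rosa: 8×0 + 6×4 + 6×3 + 7×4 + 8×1 + 7×2 + 8×0 + 6×4 = 116
Kira: 8×1 + 6×3 + 6×0 + 7×2 + 8×4 + 7×1 + 8×3 + 6×1 = 109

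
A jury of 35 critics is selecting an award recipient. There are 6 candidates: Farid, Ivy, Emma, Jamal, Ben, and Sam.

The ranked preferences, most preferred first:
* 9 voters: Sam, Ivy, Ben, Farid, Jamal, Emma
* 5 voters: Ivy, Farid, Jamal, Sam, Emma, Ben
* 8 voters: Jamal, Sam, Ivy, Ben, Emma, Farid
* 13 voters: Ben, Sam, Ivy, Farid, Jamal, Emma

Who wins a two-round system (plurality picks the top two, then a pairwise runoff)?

Sam

Round 1 first-place votes: Farid 0, Ivy 5, Emma 0, Jamal 8, Ben 13, Sam 9. Ben and Sam advance.
Runoff: Ben is ranked above Sam on 13 ballots, Sam above Ben on 22.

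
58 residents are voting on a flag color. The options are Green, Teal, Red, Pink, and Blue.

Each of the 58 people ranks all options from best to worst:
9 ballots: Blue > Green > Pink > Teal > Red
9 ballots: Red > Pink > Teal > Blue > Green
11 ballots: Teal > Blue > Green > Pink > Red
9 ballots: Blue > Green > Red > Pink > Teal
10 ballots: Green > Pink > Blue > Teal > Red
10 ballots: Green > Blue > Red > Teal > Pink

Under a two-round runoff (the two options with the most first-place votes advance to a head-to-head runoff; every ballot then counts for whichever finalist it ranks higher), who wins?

Blue

Round 1 first-place votes: Green 20, Teal 11, Red 9, Pink 0, Blue 18. Green and Blue advance.
Runoff: Green is ranked above Blue on 20 ballots, Blue above Green on 38.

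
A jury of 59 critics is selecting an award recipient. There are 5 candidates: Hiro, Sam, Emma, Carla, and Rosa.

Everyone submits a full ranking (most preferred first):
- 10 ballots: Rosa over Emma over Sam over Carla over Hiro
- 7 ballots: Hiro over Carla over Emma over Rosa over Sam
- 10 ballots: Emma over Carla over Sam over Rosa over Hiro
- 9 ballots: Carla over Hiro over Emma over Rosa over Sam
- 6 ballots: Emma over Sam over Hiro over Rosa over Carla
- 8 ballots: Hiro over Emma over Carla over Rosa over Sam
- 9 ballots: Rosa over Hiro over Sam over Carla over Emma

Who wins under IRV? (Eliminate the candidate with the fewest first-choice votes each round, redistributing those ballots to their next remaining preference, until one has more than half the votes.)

Hiro

Round 1: Hiro 15, Sam 0, Emma 16, Carla 9, Rosa 19. Sam eliminated.
Round 2: Hiro 15, Emma 16, Carla 9, Rosa 19. Carla eliminated.
Round 3: Hiro 24, Emma 16, Rosa 19. Emma eliminated.
Round 4: Hiro 30, Rosa 29. Hiro has a majority (≥30).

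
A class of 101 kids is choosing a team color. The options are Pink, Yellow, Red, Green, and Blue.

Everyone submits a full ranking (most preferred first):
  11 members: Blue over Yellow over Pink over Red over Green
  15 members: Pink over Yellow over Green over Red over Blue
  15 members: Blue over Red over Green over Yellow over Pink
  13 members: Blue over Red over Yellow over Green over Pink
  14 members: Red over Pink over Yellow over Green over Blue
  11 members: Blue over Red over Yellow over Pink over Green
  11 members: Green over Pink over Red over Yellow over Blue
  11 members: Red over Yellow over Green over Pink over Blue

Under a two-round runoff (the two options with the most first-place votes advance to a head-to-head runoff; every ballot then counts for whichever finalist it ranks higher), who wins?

Round 1 first-place votes: Pink 15, Yellow 0, Red 25, Green 11, Blue 50. Blue and Red advance.
Runoff: Blue is ranked above Red on 50 ballots, Red above Blue on 51.

Red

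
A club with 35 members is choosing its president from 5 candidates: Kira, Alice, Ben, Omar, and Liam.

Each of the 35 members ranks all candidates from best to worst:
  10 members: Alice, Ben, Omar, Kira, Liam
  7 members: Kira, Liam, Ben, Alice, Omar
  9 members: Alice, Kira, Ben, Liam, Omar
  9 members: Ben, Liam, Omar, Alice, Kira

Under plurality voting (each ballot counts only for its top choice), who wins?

First-place votes: Kira 7, Alice 19, Ben 9, Omar 0, Liam 0.

Alice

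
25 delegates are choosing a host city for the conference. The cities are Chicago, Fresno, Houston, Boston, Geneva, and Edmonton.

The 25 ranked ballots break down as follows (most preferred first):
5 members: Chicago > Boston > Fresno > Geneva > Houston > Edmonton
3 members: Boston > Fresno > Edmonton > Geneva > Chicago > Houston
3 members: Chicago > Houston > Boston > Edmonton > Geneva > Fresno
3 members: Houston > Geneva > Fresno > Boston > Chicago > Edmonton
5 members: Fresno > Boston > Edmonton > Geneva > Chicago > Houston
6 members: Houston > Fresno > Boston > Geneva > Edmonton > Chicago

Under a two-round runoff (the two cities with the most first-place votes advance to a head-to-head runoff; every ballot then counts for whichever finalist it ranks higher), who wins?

Round 1 first-place votes: Chicago 8, Fresno 5, Houston 9, Boston 3, Geneva 0, Edmonton 0. Houston and Chicago advance.
Runoff: Houston is ranked above Chicago on 9 ballots, Chicago above Houston on 16.

Chicago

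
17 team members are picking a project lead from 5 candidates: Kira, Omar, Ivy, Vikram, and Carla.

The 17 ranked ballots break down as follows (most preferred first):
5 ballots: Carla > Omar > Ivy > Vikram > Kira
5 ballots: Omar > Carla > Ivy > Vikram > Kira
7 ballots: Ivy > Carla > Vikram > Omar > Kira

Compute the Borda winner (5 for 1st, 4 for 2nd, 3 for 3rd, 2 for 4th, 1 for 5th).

Kira: 5×1 + 5×1 + 7×1 = 17
Omar: 5×4 + 5×5 + 7×2 = 59
Ivy: 5×3 + 5×3 + 7×5 = 65
Vikram: 5×2 + 5×2 + 7×3 = 41
Carla: 5×5 + 5×4 + 7×4 = 73

Carla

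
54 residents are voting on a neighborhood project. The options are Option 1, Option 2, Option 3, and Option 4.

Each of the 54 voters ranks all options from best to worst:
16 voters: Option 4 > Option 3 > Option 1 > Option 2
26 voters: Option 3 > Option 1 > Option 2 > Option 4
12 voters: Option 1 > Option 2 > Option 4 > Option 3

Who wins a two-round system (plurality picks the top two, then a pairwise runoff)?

Option 4

Round 1 first-place votes: Option 1 12, Option 2 0, Option 3 26, Option 4 16. Option 3 and Option 4 advance.
Runoff: Option 3 is ranked above Option 4 on 26 ballots, Option 4 above Option 3 on 28.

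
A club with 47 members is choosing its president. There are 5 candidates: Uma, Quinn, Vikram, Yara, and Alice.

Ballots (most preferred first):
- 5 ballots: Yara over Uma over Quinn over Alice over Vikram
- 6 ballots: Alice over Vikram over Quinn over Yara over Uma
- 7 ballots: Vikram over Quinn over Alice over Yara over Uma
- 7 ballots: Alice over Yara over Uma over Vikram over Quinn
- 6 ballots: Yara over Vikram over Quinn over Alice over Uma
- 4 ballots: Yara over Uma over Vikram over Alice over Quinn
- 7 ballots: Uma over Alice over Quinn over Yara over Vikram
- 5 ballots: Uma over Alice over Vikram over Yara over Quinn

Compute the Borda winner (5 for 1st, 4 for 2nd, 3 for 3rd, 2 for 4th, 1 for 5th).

Alice

Uma: 5×4 + 6×1 + 7×1 + 7×3 + 6×1 + 4×4 + 7×5 + 5×5 = 136
Quinn: 5×3 + 6×3 + 7×4 + 7×1 + 6×3 + 4×1 + 7×3 + 5×1 = 116
Vikram: 5×1 + 6×4 + 7×5 + 7×2 + 6×4 + 4×3 + 7×1 + 5×3 = 136
Yara: 5×5 + 6×2 + 7×2 + 7×4 + 6×5 + 4×5 + 7×2 + 5×2 = 153
Alice: 5×2 + 6×5 + 7×3 + 7×5 + 6×2 + 4×2 + 7×4 + 5×4 = 164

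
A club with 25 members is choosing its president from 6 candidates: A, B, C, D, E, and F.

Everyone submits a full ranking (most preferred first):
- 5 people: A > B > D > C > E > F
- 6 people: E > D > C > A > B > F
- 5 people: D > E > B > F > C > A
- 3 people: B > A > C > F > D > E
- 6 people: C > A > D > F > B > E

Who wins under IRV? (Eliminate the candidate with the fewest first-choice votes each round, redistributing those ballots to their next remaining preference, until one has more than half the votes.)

A

Round 1: A 5, B 3, C 6, D 5, E 6, F 0. F eliminated.
Round 2: A 5, B 3, C 6, D 5, E 6. B eliminated.
Round 3: A 8, C 6, D 5, E 6. D eliminated.
Round 4: A 8, C 6, E 11. C eliminated.
Round 5: A 14, E 11. A has a majority (≥13).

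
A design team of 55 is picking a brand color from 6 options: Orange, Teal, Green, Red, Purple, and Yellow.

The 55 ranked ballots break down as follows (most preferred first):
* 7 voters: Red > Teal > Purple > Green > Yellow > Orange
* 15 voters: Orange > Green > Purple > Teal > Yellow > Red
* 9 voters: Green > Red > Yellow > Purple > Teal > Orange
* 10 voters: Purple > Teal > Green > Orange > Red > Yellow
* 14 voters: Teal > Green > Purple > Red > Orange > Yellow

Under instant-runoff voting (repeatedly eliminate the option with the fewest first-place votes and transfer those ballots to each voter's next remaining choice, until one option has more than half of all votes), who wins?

Purple

Round 1: Orange 15, Teal 14, Green 9, Red 7, Purple 10, Yellow 0. Yellow eliminated.
Round 2: Orange 15, Teal 14, Green 9, Red 7, Purple 10. Red eliminated.
Round 3: Orange 15, Teal 21, Green 9, Purple 10. Green eliminated.
Round 4: Orange 15, Teal 21, Purple 19. Orange eliminated.
Round 5: Teal 21, Purple 34. Purple has a majority (≥28).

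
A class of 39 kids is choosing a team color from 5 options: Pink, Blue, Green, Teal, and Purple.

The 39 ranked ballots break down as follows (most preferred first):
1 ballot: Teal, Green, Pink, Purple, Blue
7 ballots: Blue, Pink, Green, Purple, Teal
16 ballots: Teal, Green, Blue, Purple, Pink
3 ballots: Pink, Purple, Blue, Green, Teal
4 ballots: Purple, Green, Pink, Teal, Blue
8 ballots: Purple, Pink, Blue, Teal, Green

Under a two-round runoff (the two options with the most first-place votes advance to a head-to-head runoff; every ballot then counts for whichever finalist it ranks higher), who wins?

Purple

Round 1 first-place votes: Pink 3, Blue 7, Green 0, Teal 17, Purple 12. Teal and Purple advance.
Runoff: Teal is ranked above Purple on 17 ballots, Purple above Teal on 22.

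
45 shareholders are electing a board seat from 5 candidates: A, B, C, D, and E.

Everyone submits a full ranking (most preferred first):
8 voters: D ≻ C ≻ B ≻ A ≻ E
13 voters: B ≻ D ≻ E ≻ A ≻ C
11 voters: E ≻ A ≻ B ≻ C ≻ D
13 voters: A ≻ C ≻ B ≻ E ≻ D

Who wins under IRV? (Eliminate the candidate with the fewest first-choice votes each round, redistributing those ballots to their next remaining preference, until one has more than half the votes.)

Round 1: A 13, B 13, C 0, D 8, E 11. C eliminated.
Round 2: A 13, B 13, D 8, E 11. D eliminated.
Round 3: A 13, B 21, E 11. E eliminated.
Round 4: A 24, B 21. A has a majority (≥23).

A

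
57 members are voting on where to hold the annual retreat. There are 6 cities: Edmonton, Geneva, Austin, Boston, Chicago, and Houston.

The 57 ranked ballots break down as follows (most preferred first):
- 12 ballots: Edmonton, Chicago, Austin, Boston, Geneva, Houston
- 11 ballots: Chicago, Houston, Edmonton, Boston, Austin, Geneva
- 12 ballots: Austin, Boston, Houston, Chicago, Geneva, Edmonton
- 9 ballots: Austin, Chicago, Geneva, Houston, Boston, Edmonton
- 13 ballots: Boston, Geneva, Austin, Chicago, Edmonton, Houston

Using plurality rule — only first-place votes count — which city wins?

Austin

First-place votes: Edmonton 12, Geneva 0, Austin 21, Boston 13, Chicago 11, Houston 0.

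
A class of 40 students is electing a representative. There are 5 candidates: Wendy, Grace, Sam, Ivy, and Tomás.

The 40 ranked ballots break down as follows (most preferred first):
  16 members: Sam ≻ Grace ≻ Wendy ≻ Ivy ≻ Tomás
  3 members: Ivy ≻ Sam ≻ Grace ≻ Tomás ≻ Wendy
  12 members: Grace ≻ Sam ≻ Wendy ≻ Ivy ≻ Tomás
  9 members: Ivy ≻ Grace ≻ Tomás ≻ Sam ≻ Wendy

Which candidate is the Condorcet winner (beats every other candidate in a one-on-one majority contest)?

Grace

Grace vs Wendy: 40–0
Grace vs Sam: 21–19
Grace vs Ivy: 28–12
Grace vs Tomás: 40–0
Grace beats every other candidate.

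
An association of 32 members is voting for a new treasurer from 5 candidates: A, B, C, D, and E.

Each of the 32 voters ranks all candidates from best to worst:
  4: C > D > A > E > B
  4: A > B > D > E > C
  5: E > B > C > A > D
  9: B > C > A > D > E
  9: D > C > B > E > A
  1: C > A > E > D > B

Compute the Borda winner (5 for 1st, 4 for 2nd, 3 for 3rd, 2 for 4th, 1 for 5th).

A: 4×3 + 4×5 + 5×2 + 9×3 + 9×1 + 1×4 = 82
B: 4×1 + 4×4 + 5×4 + 9×5 + 9×3 + 1×1 = 113
C: 4×5 + 4×1 + 5×3 + 9×4 + 9×4 + 1×5 = 116
D: 4×4 + 4×3 + 5×1 + 9×2 + 9×5 + 1×2 = 98
E: 4×2 + 4×2 + 5×5 + 9×1 + 9×2 + 1×3 = 71

C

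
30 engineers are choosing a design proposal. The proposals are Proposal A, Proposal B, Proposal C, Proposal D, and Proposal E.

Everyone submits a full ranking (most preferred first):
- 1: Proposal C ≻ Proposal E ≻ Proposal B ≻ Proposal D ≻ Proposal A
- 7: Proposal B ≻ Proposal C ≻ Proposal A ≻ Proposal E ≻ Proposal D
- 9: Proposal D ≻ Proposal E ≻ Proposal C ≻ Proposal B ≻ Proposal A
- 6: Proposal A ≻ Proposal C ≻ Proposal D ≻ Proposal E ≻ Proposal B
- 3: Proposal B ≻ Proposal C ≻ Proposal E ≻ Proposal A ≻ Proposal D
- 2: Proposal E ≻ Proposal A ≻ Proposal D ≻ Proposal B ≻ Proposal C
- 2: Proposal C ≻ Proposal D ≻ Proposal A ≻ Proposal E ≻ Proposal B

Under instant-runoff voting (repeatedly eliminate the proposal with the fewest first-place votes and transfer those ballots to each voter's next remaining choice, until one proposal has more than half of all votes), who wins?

Proposal D

Round 1: Proposal A 6, Proposal B 10, Proposal C 3, Proposal D 9, Proposal E 2. Proposal E eliminated.
Round 2: Proposal A 8, Proposal B 10, Proposal C 3, Proposal D 9. Proposal C eliminated.
Round 3: Proposal A 8, Proposal B 11, Proposal D 11. Proposal A eliminated.
Round 4: Proposal B 11, Proposal D 19. Proposal D has a majority (≥16).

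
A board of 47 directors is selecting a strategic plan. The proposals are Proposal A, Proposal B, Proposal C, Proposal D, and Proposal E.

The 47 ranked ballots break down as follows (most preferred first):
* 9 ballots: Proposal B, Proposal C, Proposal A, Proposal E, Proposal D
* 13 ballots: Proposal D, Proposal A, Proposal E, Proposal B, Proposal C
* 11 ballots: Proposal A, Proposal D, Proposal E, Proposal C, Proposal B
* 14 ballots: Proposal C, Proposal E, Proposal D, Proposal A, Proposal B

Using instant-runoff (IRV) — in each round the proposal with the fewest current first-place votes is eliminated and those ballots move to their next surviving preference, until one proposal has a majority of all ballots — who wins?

Proposal D

Round 1: Proposal A 11, Proposal B 9, Proposal C 14, Proposal D 13, Proposal E 0. Proposal E eliminated.
Round 2: Proposal A 11, Proposal B 9, Proposal C 14, Proposal D 13. Proposal B eliminated.
Round 3: Proposal A 11, Proposal C 23, Proposal D 13. Proposal A eliminated.
Round 4: Proposal C 23, Proposal D 24. Proposal D has a majority (≥24).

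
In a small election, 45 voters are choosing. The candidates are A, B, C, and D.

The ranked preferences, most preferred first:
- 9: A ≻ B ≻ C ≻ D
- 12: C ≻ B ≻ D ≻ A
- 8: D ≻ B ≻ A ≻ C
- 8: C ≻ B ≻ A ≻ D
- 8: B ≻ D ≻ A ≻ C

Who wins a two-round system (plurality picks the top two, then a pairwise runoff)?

A

Round 1 first-place votes: A 9, B 8, C 20, D 8. C and A advance.
Runoff: C is ranked above A on 20 ballots, A above C on 25.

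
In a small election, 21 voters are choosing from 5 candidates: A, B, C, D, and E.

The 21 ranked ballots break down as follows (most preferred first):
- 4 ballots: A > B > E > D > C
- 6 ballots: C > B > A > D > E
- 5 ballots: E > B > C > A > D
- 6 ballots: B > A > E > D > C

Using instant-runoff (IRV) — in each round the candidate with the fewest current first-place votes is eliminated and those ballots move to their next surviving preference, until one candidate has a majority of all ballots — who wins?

B

Round 1: A 4, B 6, C 6, D 0, E 5. D eliminated.
Round 2: A 4, B 6, C 6, E 5. A eliminated.
Round 3: B 10, C 6, E 5. E eliminated.
Round 4: B 15, C 6. B has a majority (≥11).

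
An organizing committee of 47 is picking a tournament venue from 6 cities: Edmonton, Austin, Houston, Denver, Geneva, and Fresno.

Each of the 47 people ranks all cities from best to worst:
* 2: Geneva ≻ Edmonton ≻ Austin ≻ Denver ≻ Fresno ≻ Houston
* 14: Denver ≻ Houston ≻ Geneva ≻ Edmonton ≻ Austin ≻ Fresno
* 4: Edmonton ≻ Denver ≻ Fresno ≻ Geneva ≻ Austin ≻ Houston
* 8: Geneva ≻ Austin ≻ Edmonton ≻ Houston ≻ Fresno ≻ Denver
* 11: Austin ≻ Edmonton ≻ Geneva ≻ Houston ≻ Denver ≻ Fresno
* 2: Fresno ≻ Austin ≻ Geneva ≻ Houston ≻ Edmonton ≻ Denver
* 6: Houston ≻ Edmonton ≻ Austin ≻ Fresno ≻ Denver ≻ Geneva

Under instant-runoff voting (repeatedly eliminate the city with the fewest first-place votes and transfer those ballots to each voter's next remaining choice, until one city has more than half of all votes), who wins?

Round 1: Edmonton 4, Austin 11, Houston 6, Denver 14, Geneva 10, Fresno 2. Fresno eliminated.
Round 2: Edmonton 4, Austin 13, Houston 6, Denver 14, Geneva 10. Edmonton eliminated.
Round 3: Austin 13, Houston 6, Denver 18, Geneva 10. Houston eliminated.
Round 4: Austin 19, Denver 18, Geneva 10. Geneva eliminated.
Round 5: Austin 29, Denver 18. Austin has a majority (≥24).

Austin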